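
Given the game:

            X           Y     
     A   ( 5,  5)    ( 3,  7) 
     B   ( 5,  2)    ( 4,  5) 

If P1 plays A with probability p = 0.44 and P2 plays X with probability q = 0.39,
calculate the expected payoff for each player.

E[P1] = 4.1216, E[P2] = 4.8816

Work:
E[P1] = p·q·π₁(A,X) + p·(1-q)·π₁(A,Y) + (1-p)·q·π₁(B,X) + (1-p)·(1-q)·π₁(B,Y)
= 0.44·0.39·5 + 0.44·0.61·3 + 0.56·0.39·5 + 0.56·0.61·4
= 4.1216

E[P2] = 4.8816 (similar calculation)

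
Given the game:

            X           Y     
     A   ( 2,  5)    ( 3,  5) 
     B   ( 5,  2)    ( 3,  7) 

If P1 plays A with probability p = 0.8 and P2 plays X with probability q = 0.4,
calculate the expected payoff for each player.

E[P1] = 2.84, E[P2] = 5.0

Work:
E[P1] = p·q·π₁(A,X) + p·(1-q)·π₁(A,Y) + (1-p)·q·π₁(B,X) + (1-p)·(1-q)·π₁(B,Y)
= 0.8·0.4·2 + 0.8·0.6·3 + 0.2·0.4·5 + 0.2·0.6·3
= 2.84

E[P2] = 5.0 (similar calculation)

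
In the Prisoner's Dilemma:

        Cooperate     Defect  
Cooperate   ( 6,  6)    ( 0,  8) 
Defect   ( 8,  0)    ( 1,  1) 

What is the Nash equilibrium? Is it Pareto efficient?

(Defect, Defect) is NE; not Pareto efficient

Work:
Defect dominates Cooperate for both players:
If P2 cooperates: Defect (8) > Cooperate (6)
If P2 defects: Defect (1) > Cooperate (0)
NE: (Defect, Defect) with payoff (1, 1)
But (Cooperate, Cooperate) = (6, 6) Pareto dominates (1, 1)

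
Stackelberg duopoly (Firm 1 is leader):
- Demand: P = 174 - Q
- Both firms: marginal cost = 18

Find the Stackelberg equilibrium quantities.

q₁* (leader) = 78.0, q₂* (follower) = 39.0

Work:
Follower's reaction: q₂ = (a - c - q₁)/2
Leader substitutes: π₁ = q₁·(a - q₁ - (a-c-q₁)/2 - c)
FOC: q₁* = (174 - 18)/2 = 78.00
Then: q₂* = (174 - 18 - 78.0)/2 = 39.00
Leader has first-mover advantage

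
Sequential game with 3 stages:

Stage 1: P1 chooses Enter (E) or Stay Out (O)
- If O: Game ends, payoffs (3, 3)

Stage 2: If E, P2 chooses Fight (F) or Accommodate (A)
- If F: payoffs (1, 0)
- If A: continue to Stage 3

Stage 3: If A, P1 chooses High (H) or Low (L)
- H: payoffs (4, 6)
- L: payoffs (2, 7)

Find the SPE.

SPE: (E, A, H); Outcome (4, 6)

Work:
Stage 3: P1 chooses H (4 vs 2)
Stage 2: P2: F->0, A->6 (anticipating H). Choose A
Stage 1: P1: O->3, E->4 (anticipating A, H). Choose E
SPE path: E -> A -> H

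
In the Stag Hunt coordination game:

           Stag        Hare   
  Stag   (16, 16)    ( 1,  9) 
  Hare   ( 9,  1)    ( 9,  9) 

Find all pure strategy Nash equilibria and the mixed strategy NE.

Pure NE: (Stag, Stag) and (Hare, Hare); Mixed NE: p = 0.5333, q = 0.5333

Work:
Check pure NE:
(Stag, Stag): (16, 16) - no unilateral deviation beneficial
(Hare, Hare): (9, 9) - no unilateral deviation beneficial
Mixed NE: P1 plays Stag with p = 0.5333, P2 plays Stag with q = 0.5333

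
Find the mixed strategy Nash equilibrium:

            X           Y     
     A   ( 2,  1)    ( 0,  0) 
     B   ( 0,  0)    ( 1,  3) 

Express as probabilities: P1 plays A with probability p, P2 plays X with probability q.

p = 0.75, q = 0.3333

Work:
Find probabilities that make opponent indifferent:
P2 chooses q to make P1 indifferent between A and B
P1 chooses p to make P2 indifferent between X and Y
Mixed NE: P1 plays (A: 0.75, B: 0.25), P2 plays (X: 0.3333, Y: 0.6667)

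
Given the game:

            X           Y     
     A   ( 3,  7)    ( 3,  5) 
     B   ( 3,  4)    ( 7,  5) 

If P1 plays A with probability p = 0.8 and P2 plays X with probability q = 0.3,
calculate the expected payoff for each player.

E[P1] = 3.56, E[P2] = 5.42

Work:
E[P1] = p·q·π₁(A,X) + p·(1-q)·π₁(A,Y) + (1-p)·q·π₁(B,X) + (1-p)·(1-q)·π₁(B,Y)
= 0.8·0.3·3 + 0.8·0.7·3 + 0.2·0.3·3 + 0.2·0.7·7
= 3.56

E[P2] = 5.42 (similar calculation)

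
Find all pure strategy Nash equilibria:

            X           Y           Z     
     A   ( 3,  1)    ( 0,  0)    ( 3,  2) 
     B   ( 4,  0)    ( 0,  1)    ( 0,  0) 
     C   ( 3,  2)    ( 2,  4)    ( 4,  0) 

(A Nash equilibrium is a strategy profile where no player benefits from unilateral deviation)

Nash equilibrium: (C, Y)

Work:
Best responses:
  P1 vs X: payoffs [3, 4, 3] → best response B (payoff 4)
  P1 vs Y: payoffs [0, 0, 2] → best response C (payoff 2)
  P1 vs Z: payoffs [3, 0, 4] → best response C (payoff 4)
  P2 vs A: payoffs [1, 0, 2] → best response Z (payoff 2)
  P2 vs B: payoffs [0, 1, 0] → best response Y (payoff 1)
  P2 vs C: payoffs [2, 4, 0] → best response Y (payoff 4)
Mutual best responses: (C,Y) → Nash equilibria.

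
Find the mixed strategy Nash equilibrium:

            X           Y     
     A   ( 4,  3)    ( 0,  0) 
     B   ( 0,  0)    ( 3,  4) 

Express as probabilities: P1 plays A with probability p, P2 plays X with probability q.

p = 0.5714, q = 0.4286

Work:
Find probabilities that make opponent indifferent:
P2 chooses q to make P1 indifferent between A and B
P1 chooses p to make P2 indifferent between X and Y
Mixed NE: P1 plays (A: 0.5714, B: 0.4286), P2 plays (X: 0.4286, Y: 0.5714)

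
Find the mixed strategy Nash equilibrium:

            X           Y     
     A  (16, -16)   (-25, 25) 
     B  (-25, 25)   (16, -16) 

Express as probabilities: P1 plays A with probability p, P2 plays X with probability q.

p = 0.5, q = 0.5

Work:
Find probabilities that make opponent indifferent:
P2 chooses q to make P1 indifferent between A and B
P1 chooses p to make P2 indifferent between X and Y
Mixed NE: P1 plays (A: 0.5, B: 0.5), P2 plays (X: 0.5, Y: 0.5)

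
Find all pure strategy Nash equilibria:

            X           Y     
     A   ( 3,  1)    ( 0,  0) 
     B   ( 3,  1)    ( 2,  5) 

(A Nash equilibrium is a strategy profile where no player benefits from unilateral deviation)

Nash equilibrium: (A, X), (B, Y)

Work:
Best responses:
  P1 vs X: payoffs [3, 3] → best response A/B (payoff 3)
  P1 vs Y: payoffs [0, 2] → best response B (payoff 2)
  P2 vs A: payoffs [1, 0] → best response X (payoff 1)
  P2 vs B: payoffs [1, 5] → best response Y (payoff 5)
Mutual best responses: (A,X), (B,Y) → Nash equilibria.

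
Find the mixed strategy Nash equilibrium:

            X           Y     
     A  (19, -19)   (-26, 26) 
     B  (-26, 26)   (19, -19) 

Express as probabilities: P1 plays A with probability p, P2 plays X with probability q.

p = 0.5, q = 0.5

Work:
Find probabilities that make opponent indifferent:
P2 chooses q to make P1 indifferent between A and B
P1 chooses p to make P2 indifferent between X and Y
Mixed NE: P1 plays (A: 0.5, B: 0.5), P2 plays (X: 0.5, Y: 0.5)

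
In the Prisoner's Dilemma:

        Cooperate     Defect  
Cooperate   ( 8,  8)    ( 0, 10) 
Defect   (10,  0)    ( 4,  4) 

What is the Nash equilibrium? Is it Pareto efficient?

(Defect, Defect) is NE; not Pareto efficient

Work:
Defect dominates Cooperate for both players:
If P2 cooperates: Defect (10) > Cooperate (8)
If P2 defects: Defect (4) > Cooperate (0)
NE: (Defect, Defect) with payoff (4, 4)
But (Cooperate, Cooperate) = (8, 8) Pareto dominates (4, 4)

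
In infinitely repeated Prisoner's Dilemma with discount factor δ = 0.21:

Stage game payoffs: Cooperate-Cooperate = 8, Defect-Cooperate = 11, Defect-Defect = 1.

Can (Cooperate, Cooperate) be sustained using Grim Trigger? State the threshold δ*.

δ* = 0.3; since δ = 0.21 < 0.3, cooperation cannot be sustained

Work:
For Grim Trigger:
Cooperate forever: 8/(1-δ)
Defect then punished: 11 + 1·δ/(1-δ)
Need: 8/(1-δ) ≥ 11 + 1·δ/(1-δ)
Solving: δ ≥ (T-R)/(T-P) = (11-8)/(11-1) = 0.3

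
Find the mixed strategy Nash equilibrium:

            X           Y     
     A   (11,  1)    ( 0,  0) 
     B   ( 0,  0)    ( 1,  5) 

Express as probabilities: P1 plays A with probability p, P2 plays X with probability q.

p = 0.8333, q = 0.0833

Work:
Find probabilities that make opponent indifferent:
P2 chooses q to make P1 indifferent between A and B
P1 chooses p to make P2 indifferent between X and Y
Mixed NE: P1 plays (A: 0.8333, B: 0.1667), P2 plays (X: 0.0833, Y: 0.9167)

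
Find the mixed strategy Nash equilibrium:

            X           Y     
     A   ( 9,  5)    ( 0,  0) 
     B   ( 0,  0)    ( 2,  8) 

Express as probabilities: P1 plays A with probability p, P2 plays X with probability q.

p = 0.6154, q = 0.1818

Work:
Find probabilities that make opponent indifferent:
P2 chooses q to make P1 indifferent between A and B
P1 chooses p to make P2 indifferent between X and Y
Mixed NE: P1 plays (A: 0.6154, B: 0.3846), P2 plays (X: 0.1818, Y: 0.8182)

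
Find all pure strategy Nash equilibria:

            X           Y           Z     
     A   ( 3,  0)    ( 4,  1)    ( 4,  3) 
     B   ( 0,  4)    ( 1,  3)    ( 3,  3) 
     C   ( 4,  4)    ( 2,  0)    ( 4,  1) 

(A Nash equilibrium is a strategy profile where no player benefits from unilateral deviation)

Nash equilibrium: (A, Z), (C, X)

Work:
Best responses:
  P1 vs X: payoffs [3, 0, 4] → best response C (payoff 4)
  P1 vs Y: payoffs [4, 1, 2] → best response A (payoff 4)
  P1 vs Z: payoffs [4, 3, 4] → best response A/C (payoff 4)
  P2 vs A: payoffs [0, 1, 3] → best response Z (payoff 3)
  P2 vs B: payoffs [4, 3, 3] → best response X (payoff 4)
  P2 vs C: payoffs [4, 0, 1] → best response X (payoff 4)
Mutual best responses: (A,Z), (C,X) → Nash equilibria.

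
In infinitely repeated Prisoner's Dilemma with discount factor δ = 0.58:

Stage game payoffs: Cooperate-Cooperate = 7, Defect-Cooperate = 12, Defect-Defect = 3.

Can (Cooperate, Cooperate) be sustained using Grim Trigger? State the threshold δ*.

δ* = 0.5556; since δ = 0.58 ≥ 0.5556, cooperation can be sustained

Work:
For Grim Trigger:
Cooperate forever: 7/(1-δ)
Defect then punished: 12 + 3·δ/(1-δ)
Need: 7/(1-δ) ≥ 12 + 3·δ/(1-δ)
Solving: δ ≥ (T-R)/(T-P) = (12-7)/(12-3) = 0.5556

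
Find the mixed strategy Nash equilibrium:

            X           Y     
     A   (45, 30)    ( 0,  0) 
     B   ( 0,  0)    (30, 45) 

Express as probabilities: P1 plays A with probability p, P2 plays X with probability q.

p = 0.6, q = 0.4

Work:
Find probabilities that make opponent indifferent:
P2 chooses q to make P1 indifferent between A and B
P1 chooses p to make P2 indifferent between X and Y
Mixed NE: P1 plays (A: 0.6, B: 0.4), P2 plays (X: 0.4, Y: 0.6)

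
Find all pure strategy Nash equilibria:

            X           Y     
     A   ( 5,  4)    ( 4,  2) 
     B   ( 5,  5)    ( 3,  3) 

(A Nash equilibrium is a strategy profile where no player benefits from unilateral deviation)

Nash equilibrium: (A, X), (B, X)

Work:
Best responses:
  P1 vs X: payoffs [5, 5] → best response A/B (payoff 5)
  P1 vs Y: payoffs [4, 3] → best response A (payoff 4)
  P2 vs A: payoffs [4, 2] → best response X (payoff 4)
  P2 vs B: payoffs [5, 3] → best response X (payoff 5)
Mutual best responses: (A,X), (B,X) → Nash equilibria.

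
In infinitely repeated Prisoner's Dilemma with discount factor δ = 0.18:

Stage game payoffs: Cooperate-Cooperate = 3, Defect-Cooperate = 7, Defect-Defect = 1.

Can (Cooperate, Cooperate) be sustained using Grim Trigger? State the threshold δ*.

δ* = 0.6667; since δ = 0.18 < 0.6667, cooperation cannot be sustained

Work:
For Grim Trigger:
Cooperate forever: 3/(1-δ)
Defect then punished: 7 + 1·δ/(1-δ)
Need: 3/(1-δ) ≥ 7 + 1·δ/(1-δ)
Solving: δ ≥ (T-R)/(T-P) = (7-3)/(7-1) = 0.6667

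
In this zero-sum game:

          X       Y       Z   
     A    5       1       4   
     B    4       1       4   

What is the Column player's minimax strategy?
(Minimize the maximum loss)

Column should play Y, value = 1

Work:
Column player minimizes Row's maximum payoff:
Column X: max payoff to Row = 5
Column Y: max payoff to Row = 1
Column Z: max payoff to Row = 4
Minimum is 1, achieved by column Y.
Minimax strategy: Y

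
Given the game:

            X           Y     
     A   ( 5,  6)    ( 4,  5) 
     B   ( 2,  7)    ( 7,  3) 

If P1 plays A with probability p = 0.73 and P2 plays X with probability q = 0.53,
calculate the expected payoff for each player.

E[P1] = 4.4814, E[P2] = 5.4193

Work:
E[P1] = p·q·π₁(A,X) + p·(1-q)·π₁(A,Y) + (1-p)·q·π₁(B,X) + (1-p)·(1-q)·π₁(B,Y)
= 0.73·0.53·5 + 0.73·0.47·4 + 0.27·0.53·2 + 0.27·0.47·7
= 4.4814

E[P2] = 5.4193 (similar calculation)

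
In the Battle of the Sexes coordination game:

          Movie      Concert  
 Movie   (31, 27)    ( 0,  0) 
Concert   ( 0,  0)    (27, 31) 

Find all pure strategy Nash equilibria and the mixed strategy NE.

Pure NE: (Movie, Movie) and (Concert, Concert); Mixed NE: p = 0.5345, q = 0.4655

Work:
Check pure NE:
(Movie, Movie): (31, 27) - no unilateral deviation beneficial
(Concert, Concert): (27, 31) - no unilateral deviation beneficial
Mixed NE: P1 plays Movie with p = 0.5345, P2 plays Movie with q = 0.4655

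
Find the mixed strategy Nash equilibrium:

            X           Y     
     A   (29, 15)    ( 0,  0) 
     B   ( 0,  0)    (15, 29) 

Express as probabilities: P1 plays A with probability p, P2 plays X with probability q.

p = 0.6591, q = 0.3409

Work:
Find probabilities that make opponent indifferent:
P2 chooses q to make P1 indifferent between A and B
P1 chooses p to make P2 indifferent between X and Y
Mixed NE: P1 plays (A: 0.6591, B: 0.3409), P2 plays (X: 0.3409, Y: 0.6591)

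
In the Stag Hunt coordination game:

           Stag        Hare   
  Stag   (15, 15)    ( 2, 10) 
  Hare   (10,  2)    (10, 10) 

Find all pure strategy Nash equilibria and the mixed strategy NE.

Pure NE: (Stag, Stag) and (Hare, Hare); Mixed NE: p = 0.6154, q = 0.6154

Work:
Check pure NE:
(Stag, Stag): (15, 15) - no unilateral deviation beneficial
(Hare, Hare): (10, 10) - no unilateral deviation beneficial
Mixed NE: P1 plays Stag with p = 0.6154, P2 plays Stag with q = 0.6154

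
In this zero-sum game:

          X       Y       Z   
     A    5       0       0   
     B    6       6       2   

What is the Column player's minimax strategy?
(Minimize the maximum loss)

Column should play Z, value = 2

Work:
Column player minimizes Row's maximum payoff:
Column X: max payoff to Row = 6
Column Y: max payoff to Row = 6
Column Z: max payoff to Row = 2
Minimum is 2, achieved by column Z.
Minimax strategy: Z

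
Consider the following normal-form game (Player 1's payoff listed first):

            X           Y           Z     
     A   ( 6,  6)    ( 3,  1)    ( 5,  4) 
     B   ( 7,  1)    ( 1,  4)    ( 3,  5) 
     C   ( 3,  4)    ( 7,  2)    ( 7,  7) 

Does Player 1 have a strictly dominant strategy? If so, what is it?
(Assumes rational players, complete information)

No strictly dominant strategy exists for Player 1

Work:
A strategy strictly dominates another if it gives a strictly higher payoff against every opponent action. Compare each pair of P1's strategies column-by-column:
  A vs B: [6 vs 7, 3 vs 1, 5 vs 3] → A does not strictly dominate B (column X: 6 ≤ 7)
  A vs C: [6 vs 3, 3 vs 7, 5 vs 7] → A does not strictly dominate C (column Y: 3 ≤ 7)
  B vs A: [7 vs 6, 1 vs 3, 3 vs 5] → B does not strictly dominate A (column Y: 1 ≤ 3)
  B vs C: [7 vs 3, 1 vs 7, 3 vs 7] → B does not strictly dominate C (column Y: 1 ≤ 7)
  C vs A: [3 vs 6, 7 vs 3, 7 vs 5] → C does not strictly dominate A (column X: 3 ≤ 6)
  C vs B: [3 vs 7, 7 vs 1, 7 vs 3] → C does not strictly dominate B (column X: 3 ≤ 7)
No single strategy strictly dominates all others → no strictly dominant strategy.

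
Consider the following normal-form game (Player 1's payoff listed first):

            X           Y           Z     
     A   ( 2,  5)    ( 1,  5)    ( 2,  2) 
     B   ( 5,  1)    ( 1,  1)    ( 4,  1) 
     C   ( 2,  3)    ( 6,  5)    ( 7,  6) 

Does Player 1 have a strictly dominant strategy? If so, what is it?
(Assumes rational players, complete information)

No strictly dominant strategy exists for Player 1

Work:
A strategy strictly dominates another if it gives a strictly higher payoff against every opponent action. Compare each pair of P1's strategies column-by-column:
  A vs B: [2 vs 5, 1 vs 1, 2 vs 4] → A does not strictly dominate B (column X: 2 ≤ 5)
  A vs C: [2 vs 2, 1 vs 6, 2 vs 7] → A does not strictly dominate C (column X: 2 ≤ 2)
  B vs A: [5 vs 2, 1 vs 1, 4 vs 2] → B does not strictly dominate A (column Y: 1 ≤ 1)
  B vs C: [5 vs 2, 1 vs 6, 4 vs 7] → B does not strictly dominate C (column Y: 1 ≤ 6)
  C vs A: [2 vs 2, 6 vs 1, 7 vs 2] → C does not strictly dominate A (column X: 2 ≤ 2)
  C vs B: [2 vs 5, 6 vs 1, 7 vs 4] → C does not strictly dominate B (column X: 2 ≤ 5)
No single strategy strictly dominates all others → no strictly dominant strategy.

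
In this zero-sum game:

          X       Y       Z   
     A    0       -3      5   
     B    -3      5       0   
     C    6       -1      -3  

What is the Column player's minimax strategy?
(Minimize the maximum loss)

Column should play Y or Z (all achieve the minimum), value = 5

Work:
Column player minimizes Row's maximum payoff:
Column X: max payoff to Row = 6
Column Y: max payoff to Row = 5
Column Z: max payoff to Row = 5
Minimum is 5, achieved by columns Y, Z (tied).
Each of Y or Z is a minimax strategy.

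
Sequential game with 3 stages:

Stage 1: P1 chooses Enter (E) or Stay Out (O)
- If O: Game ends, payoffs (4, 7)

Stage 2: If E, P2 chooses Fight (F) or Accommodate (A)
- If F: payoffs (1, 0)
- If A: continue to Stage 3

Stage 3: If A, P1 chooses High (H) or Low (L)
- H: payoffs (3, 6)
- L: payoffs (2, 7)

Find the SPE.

SPE: (O, A, H); Outcome (4, 7)

Work:
Stage 3: P1 chooses H (3 vs 2)
Stage 2: P2: F->0, A->6 (anticipating H). Choose A
Stage 1: P1: O->4, E->3 (anticipating A, H). Choose O
SPE path: O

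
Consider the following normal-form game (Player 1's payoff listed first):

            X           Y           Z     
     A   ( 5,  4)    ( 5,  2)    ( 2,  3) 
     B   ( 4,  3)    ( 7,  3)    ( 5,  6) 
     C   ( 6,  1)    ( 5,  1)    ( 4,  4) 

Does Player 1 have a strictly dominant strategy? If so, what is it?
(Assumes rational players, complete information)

No strictly dominant strategy exists for Player 1

Work:
A strategy strictly dominates another if it gives a strictly higher payoff against every opponent action. Compare each pair of P1's strategies column-by-column:
  A vs B: [5 vs 4, 5 vs 7, 2 vs 5] → A does not strictly dominate B (column Y: 5 ≤ 7)
  A vs C: [5 vs 6, 5 vs 5, 2 vs 4] → A does not strictly dominate C (column X: 5 ≤ 6)
  B vs A: [4 vs 5, 7 vs 5, 5 vs 2] → B does not strictly dominate A (column X: 4 ≤ 5)
  B vs C: [4 vs 6, 7 vs 5, 5 vs 4] → B does not strictly dominate C (column X: 4 ≤ 6)
  C vs A: [6 vs 5, 5 vs 5, 4 vs 2] → C does not strictly dominate A (column Y: 5 ≤ 5)
  C vs B: [6 vs 4, 5 vs 7, 4 vs 5] → C does not strictly dominate B (column Y: 5 ≤ 7)
No single strategy strictly dominates all others → no strictly dominant strategy.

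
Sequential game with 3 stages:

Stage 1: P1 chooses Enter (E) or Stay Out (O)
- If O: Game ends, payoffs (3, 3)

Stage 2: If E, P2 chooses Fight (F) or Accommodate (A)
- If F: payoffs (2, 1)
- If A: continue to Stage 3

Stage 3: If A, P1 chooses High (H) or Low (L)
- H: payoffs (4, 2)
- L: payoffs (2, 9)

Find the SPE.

SPE: (E, A, H); Outcome (4, 2)

Work:
Stage 3: P1 chooses H (4 vs 2)
Stage 2: P2: F->1, A->2 (anticipating H). Choose A
Stage 1: P1: O->3, E->4 (anticipating A, H). Choose E
SPE path: E -> A -> H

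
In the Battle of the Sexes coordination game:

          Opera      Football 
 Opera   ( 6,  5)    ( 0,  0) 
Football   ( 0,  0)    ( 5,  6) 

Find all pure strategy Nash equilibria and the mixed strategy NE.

Pure NE: (Opera, Opera) and (Football, Football); Mixed NE: p = 0.5455, q = 0.4545

Work:
Check pure NE:
(Opera, Opera): (6, 5) - no unilateral deviation beneficial
(Football, Football): (5, 6) - no unilateral deviation beneficial
Mixed NE: P1 plays Opera with p = 0.5455, P2 plays Opera with q = 0.4545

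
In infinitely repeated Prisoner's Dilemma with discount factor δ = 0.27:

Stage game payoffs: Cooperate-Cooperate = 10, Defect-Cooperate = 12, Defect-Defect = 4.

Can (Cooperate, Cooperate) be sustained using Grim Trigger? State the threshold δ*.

δ* = 0.25; since δ = 0.27 ≥ 0.25, cooperation can be sustained

Work:
For Grim Trigger:
Cooperate forever: 10/(1-δ)
Defect then punished: 12 + 4·δ/(1-δ)
Need: 10/(1-δ) ≥ 12 + 4·δ/(1-δ)
Solving: δ ≥ (T-R)/(T-P) = (12-10)/(12-4) = 0.25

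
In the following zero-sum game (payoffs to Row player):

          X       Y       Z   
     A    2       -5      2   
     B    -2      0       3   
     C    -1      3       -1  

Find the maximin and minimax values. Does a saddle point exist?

Maximin = -1, Minimax = 2, Saddle: False

Work:
Row minimums: [-5, -2, -1] → maximin = -1
Column maximums: [2, 3, 3] → minimax = 2
No saddle point (maximin ≠ minimax). Mixed strategy needed.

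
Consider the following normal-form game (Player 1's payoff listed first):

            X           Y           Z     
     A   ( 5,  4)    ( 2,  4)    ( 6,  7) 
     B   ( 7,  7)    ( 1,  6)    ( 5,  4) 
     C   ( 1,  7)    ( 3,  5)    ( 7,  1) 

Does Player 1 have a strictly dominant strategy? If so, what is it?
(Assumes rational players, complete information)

No strictly dominant strategy exists for Player 1

Work:
A strategy strictly dominates another if it gives a strictly higher payoff against every opponent action. Compare each pair of P1's strategies column-by-column:
  A vs B: [5 vs 7, 2 vs 1, 6 vs 5] → A does not strictly dominate B (column X: 5 ≤ 7)
  A vs C: [5 vs 1, 2 vs 3, 6 vs 7] → A does not strictly dominate C (column Y: 2 ≤ 3)
  B vs A: [7 vs 5, 1 vs 2, 5 vs 6] → B does not strictly dominate A (column Y: 1 ≤ 2)
  B vs C: [7 vs 1, 1 vs 3, 5 vs 7] → B does not strictly dominate C (column Y: 1 ≤ 3)
  C vs A: [1 vs 5, 3 vs 2, 7 vs 6] → C does not strictly dominate A (column X: 1 ≤ 5)
  C vs B: [1 vs 7, 3 vs 1, 7 vs 5] → C does not strictly dominate B (column X: 1 ≤ 7)
No single strategy strictly dominates all others → no strictly dominant strategy.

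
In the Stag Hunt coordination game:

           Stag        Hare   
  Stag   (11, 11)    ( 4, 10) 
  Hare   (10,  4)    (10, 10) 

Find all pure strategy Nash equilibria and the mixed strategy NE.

Pure NE: (Stag, Stag) and (Hare, Hare); Mixed NE: p = 0.8571, q = 0.8571

Work:
Check pure NE:
(Stag, Stag): (11, 11) - no unilateral deviation beneficial
(Hare, Hare): (10, 10) - no unilateral deviation beneficial
Mixed NE: P1 plays Stag with p = 0.8571, P2 plays Stag with q = 0.8571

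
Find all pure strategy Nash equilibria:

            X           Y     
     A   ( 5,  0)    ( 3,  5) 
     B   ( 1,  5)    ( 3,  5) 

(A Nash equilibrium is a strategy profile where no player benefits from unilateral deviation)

Nash equilibrium: (A, Y), (B, Y)

Work:
Best responses:
  P1 vs X: payoffs [5, 1] → best response A (payoff 5)
  P1 vs Y: payoffs [3, 3] → best response A/B (payoff 3)
  P2 vs A: payoffs [0, 5] → best response Y (payoff 5)
  P2 vs B: payoffs [5, 5] → best response X/Y (payoff 5)
Mutual best responses: (A,Y), (B,Y) → Nash equilibria.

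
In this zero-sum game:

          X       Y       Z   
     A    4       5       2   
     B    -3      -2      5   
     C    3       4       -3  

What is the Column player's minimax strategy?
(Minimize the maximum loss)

Column should play X, value = 4

Work:
Column player minimizes Row's maximum payoff:
Column X: max payoff to Row = 4
Column Y: max payoff to Row = 5
Column Z: max payoff to Row = 5
Minimum is 4, achieved by column X.
Minimax strategy: X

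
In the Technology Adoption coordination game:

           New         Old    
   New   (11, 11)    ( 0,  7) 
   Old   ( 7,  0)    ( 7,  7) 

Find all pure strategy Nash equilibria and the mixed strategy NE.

Pure NE: (New, New) and (Old, Old); Mixed NE: p = 0.6364, q = 0.6364

Work:
Check pure NE:
(New, New): (11, 11) - no unilateral deviation beneficial
(Old, Old): (7, 7) - no unilateral deviation beneficial
Mixed NE: P1 plays New with p = 0.6364, P2 plays New with q = 0.6364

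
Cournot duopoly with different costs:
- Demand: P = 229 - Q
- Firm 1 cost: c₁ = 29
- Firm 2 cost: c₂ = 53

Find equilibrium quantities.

q₁* = 74.67, q₂* = 50.67

Work:
Reaction: q₁ = (229 - 29 - q₂)/2
Reaction: q₂ = (229 - 53 - q₁)/2
Solve simultaneously:
q₁* = (229 - 2×29 + 53)/3 = 74.67
q₂* = (229 - 2×53 + 29)/3 = 50.67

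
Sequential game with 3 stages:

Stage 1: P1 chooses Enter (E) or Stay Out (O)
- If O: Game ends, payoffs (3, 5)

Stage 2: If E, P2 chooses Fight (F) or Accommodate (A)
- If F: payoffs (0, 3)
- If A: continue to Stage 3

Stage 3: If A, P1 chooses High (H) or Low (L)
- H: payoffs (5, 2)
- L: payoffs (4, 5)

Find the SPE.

SPE: (O, F, H); Outcome (3, 5)

Work:
Stage 3: P1 chooses H (5 vs 4)
Stage 2: P2: F->3, A->2 (anticipating H). Choose F
Stage 1: P1: O->3, E->0 (anticipating F, H). Choose O
SPE path: O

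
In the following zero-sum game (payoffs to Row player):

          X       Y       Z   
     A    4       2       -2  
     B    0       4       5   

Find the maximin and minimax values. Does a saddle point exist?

Maximin = 0, Minimax = 4, Saddle: False

Work:
Row minimums: [-2, 0] → maximin = 0
Column maximums: [4, 4, 5] → minimax = 4
No saddle point (maximin ≠ minimax). Mixed strategy needed.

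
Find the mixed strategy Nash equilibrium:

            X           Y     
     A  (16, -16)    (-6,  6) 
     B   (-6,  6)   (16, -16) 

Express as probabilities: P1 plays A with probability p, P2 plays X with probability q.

p = 0.5, q = 0.5

Work:
Find probabilities that make opponent indifferent:
P2 chooses q to make P1 indifferent between A and B
P1 chooses p to make P2 indifferent between X and Y
Mixed NE: P1 plays (A: 0.5, B: 0.5), P2 plays (X: 0.5, Y: 0.5)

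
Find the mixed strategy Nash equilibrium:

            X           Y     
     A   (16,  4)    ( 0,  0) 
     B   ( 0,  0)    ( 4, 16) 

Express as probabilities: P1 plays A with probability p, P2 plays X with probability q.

p = 0.8, q = 0.2

Work:
Find probabilities that make opponent indifferent:
P2 chooses q to make P1 indifferent between A and B
P1 chooses p to make P2 indifferent between X and Y
Mixed NE: P1 plays (A: 0.8, B: 0.2), P2 plays (X: 0.2, Y: 0.8)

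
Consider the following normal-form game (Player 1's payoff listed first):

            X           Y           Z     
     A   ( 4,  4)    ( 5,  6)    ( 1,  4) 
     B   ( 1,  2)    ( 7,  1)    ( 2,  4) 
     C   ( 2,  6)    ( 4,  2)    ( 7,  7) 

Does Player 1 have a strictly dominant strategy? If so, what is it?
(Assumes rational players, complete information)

No strictly dominant strategy exists for Player 1

Work:
A strategy strictly dominates another if it gives a strictly higher payoff against every opponent action. Compare each pair of P1's strategies column-by-column:
  A vs B: [4 vs 1, 5 vs 7, 1 vs 2] → A does not strictly dominate B (column Y: 5 ≤ 7)
  A vs C: [4 vs 2, 5 vs 4, 1 vs 7] → A does not strictly dominate C (column Z: 1 ≤ 7)
  B vs A: [1 vs 4, 7 vs 5, 2 vs 1] → B does not strictly dominate A (column X: 1 ≤ 4)
  B vs C: [1 vs 2, 7 vs 4, 2 vs 7] → B does not strictly dominate C (column X: 1 ≤ 2)
  C vs A: [2 vs 4, 4 vs 5, 7 vs 1] → C does not strictly dominate A (column X: 2 ≤ 4)
  C vs B: [2 vs 1, 4 vs 7, 7 vs 2] → C does not strictly dominate B (column Y: 4 ≤ 7)
No single strategy strictly dominates all others → no strictly dominant strategy.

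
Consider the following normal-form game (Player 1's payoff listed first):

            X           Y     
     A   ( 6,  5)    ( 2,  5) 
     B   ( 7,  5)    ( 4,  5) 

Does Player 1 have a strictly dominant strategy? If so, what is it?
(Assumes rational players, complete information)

Yes, Player 1's strictly dominant strategy is B

Work:
A strategy strictly dominates another if it gives a strictly higher payoff against every opponent action. Compare each pair of P1's strategies column-by-column:
  A vs B: [6 vs 7, 2 vs 4] → A does not strictly dominate B (column X: 6 ≤ 7)
  B vs A: [7 vs 6, 4 vs 2] → B strictly dominates A
B strictly dominates every other strategy → strictly dominant.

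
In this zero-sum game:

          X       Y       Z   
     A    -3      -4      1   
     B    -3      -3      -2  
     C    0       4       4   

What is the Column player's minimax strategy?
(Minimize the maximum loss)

Column should play X, value = 0

Work:
Column player minimizes Row's maximum payoff:
Column X: max payoff to Row = 0
Column Y: max payoff to Row = 4
Column Z: max payoff to Row = 4
Minimum is 0, achieved by column X.
Minimax strategy: X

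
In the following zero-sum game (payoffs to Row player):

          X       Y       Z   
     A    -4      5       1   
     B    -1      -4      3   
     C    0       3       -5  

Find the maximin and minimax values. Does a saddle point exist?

Maximin = -4, Minimax = 0, Saddle: False

Work:
Row minimums: [-4, -4, -5] → maximin = -4
Column maximums: [0, 5, 3] → minimax = 0
No saddle point (maximin ≠ minimax). Mixed strategy needed.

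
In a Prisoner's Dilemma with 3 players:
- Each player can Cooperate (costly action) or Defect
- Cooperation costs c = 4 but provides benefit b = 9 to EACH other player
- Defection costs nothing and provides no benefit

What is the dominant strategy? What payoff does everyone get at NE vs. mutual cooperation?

Dominant: Defect; NE payoff = 0; Coop payoff = 14

Work:
Defect dominates (saves cost c = 4, benefit to others is external)
NE: All defect → everyone gets 0
If all cooperate: each receives (2)×9 - 4 = 14
Social dilemma: 14 > 0 but NE gives 0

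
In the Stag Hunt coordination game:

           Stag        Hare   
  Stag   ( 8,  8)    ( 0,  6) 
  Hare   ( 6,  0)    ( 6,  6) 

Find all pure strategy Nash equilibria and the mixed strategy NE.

Pure NE: (Stag, Stag) and (Hare, Hare); Mixed NE: p = 0.75, q = 0.75

Work:
Check pure NE:
(Stag, Stag): (8, 8) - no unilateral deviation beneficial
(Hare, Hare): (6, 6) - no unilateral deviation beneficial
Mixed NE: P1 plays Stag with p = 0.75, P2 plays Stag with q = 0.75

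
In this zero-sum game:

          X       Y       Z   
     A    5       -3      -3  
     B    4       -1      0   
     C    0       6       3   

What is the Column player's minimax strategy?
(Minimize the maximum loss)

Column should play Z, value = 3

Work:
Column player minimizes Row's maximum payoff:
Column X: max payoff to Row = 5
Column Y: max payoff to Row = 6
Column Z: max payoff to Row = 3
Minimum is 3, achieved by column Z.
Minimax strategy: Z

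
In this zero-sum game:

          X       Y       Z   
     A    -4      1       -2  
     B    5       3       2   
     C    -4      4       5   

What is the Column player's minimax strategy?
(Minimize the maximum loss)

Column should play Y, value = 4

Work:
Column player minimizes Row's maximum payoff:
Column X: max payoff to Row = 5
Column Y: max payoff to Row = 4
Column Z: max payoff to Row = 5
Minimum is 4, achieved by column Y.
Minimax strategy: Y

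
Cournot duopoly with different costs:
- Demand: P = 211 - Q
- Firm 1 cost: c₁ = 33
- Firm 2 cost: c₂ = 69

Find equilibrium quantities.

q₁* = 71.33, q₂* = 35.33

Work:
Reaction: q₁ = (211 - 33 - q₂)/2
Reaction: q₂ = (211 - 69 - q₁)/2
Solve simultaneously:
q₁* = (211 - 2×33 + 69)/3 = 71.33
q₂* = (211 - 2×69 + 33)/3 = 35.33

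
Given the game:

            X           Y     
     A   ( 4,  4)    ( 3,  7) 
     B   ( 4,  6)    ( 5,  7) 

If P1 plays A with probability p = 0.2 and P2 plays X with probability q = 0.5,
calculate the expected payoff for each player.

E[P1] = 4.3, E[P2] = 6.3

Work:
E[P1] = p·q·π₁(A,X) + p·(1-q)·π₁(A,Y) + (1-p)·q·π₁(B,X) + (1-p)·(1-q)·π₁(B,Y)
= 0.2·0.5·4 + 0.2·0.5·3 + 0.8·0.5·4 + 0.8·0.5·5
= 4.3

E[P2] = 6.3 (similar calculation)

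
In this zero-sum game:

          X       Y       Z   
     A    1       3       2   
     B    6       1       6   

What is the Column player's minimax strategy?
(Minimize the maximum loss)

Column should play Y, value = 3

Work:
Column player minimizes Row's maximum payoff:
Column X: max payoff to Row = 6
Column Y: max payoff to Row = 3
Column Z: max payoff to Row = 6
Minimum is 3, achieved by column Y.
Minimax strategy: Y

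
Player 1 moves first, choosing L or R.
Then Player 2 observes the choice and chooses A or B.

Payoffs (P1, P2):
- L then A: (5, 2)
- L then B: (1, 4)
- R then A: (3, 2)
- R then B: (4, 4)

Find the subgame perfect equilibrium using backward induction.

P1 plays R, P2 plays B after L and B after R; Payoff (4, 4)

Work:
Backward induction:
After L: P2 chooses B → P1 gets 1
After R: P2 chooses B → P1 gets 4
P1 chooses R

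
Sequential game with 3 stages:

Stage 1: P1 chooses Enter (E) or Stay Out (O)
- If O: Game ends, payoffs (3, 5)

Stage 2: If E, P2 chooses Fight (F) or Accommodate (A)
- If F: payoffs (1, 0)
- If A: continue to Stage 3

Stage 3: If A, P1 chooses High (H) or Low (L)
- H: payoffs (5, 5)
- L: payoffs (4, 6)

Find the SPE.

SPE: (E, A, H); Outcome (5, 5)

Work:
Stage 3: P1 chooses H (5 vs 4)
Stage 2: P2: F->0, A->5 (anticipating H). Choose A
Stage 1: P1: O->3, E->5 (anticipating A, H). Choose E
SPE path: E -> A -> H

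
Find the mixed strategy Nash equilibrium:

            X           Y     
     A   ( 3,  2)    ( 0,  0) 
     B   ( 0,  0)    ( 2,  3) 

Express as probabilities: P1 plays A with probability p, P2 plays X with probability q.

p = 0.6, q = 0.4

Work:
Find probabilities that make opponent indifferent:
P2 chooses q to make P1 indifferent between A and B
P1 chooses p to make P2 indifferent between X and Y
Mixed NE: P1 plays (A: 0.6, B: 0.4), P2 plays (X: 0.4, Y: 0.6)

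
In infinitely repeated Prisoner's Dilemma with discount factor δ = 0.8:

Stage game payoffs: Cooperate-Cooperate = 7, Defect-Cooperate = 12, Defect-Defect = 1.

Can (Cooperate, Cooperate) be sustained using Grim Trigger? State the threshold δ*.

δ* = 0.4545; since δ = 0.8 ≥ 0.4545, cooperation can be sustained

Work:
For Grim Trigger:
Cooperate forever: 7/(1-δ)
Defect then punished: 12 + 1·δ/(1-δ)
Need: 7/(1-δ) ≥ 12 + 1·δ/(1-δ)
Solving: δ ≥ (T-R)/(T-P) = (12-7)/(12-1) = 0.4545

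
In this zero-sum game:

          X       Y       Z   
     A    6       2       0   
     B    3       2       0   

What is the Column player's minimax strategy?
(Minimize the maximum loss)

Column should play Z, value = 0

Work:
Column player minimizes Row's maximum payoff:
Column X: max payoff to Row = 6
Column Y: max payoff to Row = 2
Column Z: max payoff to Row = 0
Minimum is 0, achieved by column Z.
Minimax strategy: Z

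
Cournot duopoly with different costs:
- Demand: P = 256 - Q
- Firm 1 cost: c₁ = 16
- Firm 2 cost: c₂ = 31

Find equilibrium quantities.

q₁* = 85.0, q₂* = 70.0

Work:
Reaction: q₁ = (256 - 16 - q₂)/2
Reaction: q₂ = (256 - 31 - q₁)/2
Solve simultaneously:
q₁* = (256 - 2×16 + 31)/3 = 85.0
q₂* = (256 - 2×31 + 16)/3 = 70.0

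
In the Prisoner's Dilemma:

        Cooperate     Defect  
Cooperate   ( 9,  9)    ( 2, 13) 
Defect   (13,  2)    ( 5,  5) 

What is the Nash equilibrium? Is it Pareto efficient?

(Defect, Defect) is NE; not Pareto efficient

Work:
Defect dominates Cooperate for both players:
If P2 cooperates: Defect (13) > Cooperate (9)
If P2 defects: Defect (5) > Cooperate (2)
NE: (Defect, Defect) with payoff (5, 5)
But (Cooperate, Cooperate) = (9, 9) Pareto dominates (5, 5)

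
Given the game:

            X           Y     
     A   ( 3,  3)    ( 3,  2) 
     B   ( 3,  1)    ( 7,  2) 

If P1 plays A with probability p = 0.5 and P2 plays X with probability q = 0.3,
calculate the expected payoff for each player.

E[P1] = 4.4, E[P2] = 2.0

Work:
E[P1] = p·q·π₁(A,X) + p·(1-q)·π₁(A,Y) + (1-p)·q·π₁(B,X) + (1-p)·(1-q)·π₁(B,Y)
= 0.5·0.3·3 + 0.5·0.7·3 + 0.5·0.3·3 + 0.5·0.7·7
= 4.4

E[P2] = 2.0 (similar calculation)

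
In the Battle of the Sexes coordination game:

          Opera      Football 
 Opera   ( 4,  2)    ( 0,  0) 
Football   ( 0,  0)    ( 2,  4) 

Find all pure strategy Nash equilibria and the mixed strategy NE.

Pure NE: (Opera, Opera) and (Football, Football); Mixed NE: p = 0.6667, q = 0.3333

Work:
Check pure NE:
(Opera, Opera): (4, 2) - no unilateral deviation beneficial
(Football, Football): (2, 4) - no unilateral deviation beneficial
Mixed NE: P1 plays Opera with p = 0.6667, P2 plays Opera with q = 0.3333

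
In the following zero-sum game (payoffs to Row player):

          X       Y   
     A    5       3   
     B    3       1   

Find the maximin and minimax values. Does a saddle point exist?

Maximin = 3, Minimax = 3, Saddle: True

Work:
Row minimums: [3, 1] → maximin = 3
Column maximums: [5, 3] → minimax = 3
Saddle point exists! Game value = 3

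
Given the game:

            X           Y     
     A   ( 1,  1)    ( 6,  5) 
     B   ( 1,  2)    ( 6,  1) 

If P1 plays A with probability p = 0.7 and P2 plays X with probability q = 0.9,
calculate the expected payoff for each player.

E[P1] = 1.5, E[P2] = 1.55

Work:
E[P1] = p·q·π₁(A,X) + p·(1-q)·π₁(A,Y) + (1-p)·q·π₁(B,X) + (1-p)·(1-q)·π₁(B,Y)
= 0.7·0.9·1 + 0.7·0.1·6 + 0.3·0.9·1 + 0.3·0.1·6
= 1.5

E[P2] = 1.55 (similar calculation)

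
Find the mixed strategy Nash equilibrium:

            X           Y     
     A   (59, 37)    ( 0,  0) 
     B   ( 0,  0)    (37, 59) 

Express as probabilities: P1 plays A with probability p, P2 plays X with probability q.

p = 0.6146, q = 0.3854

Work:
Find probabilities that make opponent indifferent:
P2 chooses q to make P1 indifferent between A and B
P1 chooses p to make P2 indifferent between X and Y
Mixed NE: P1 plays (A: 0.6146, B: 0.3854), P2 plays (X: 0.3854, Y: 0.6146)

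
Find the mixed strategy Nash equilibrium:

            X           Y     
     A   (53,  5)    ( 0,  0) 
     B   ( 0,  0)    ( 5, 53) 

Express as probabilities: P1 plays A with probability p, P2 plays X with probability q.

p = 0.9138, q = 0.0862

Work:
Find probabilities that make opponent indifferent:
P2 chooses q to make P1 indifferent between A and B
P1 chooses p to make P2 indifferent between X and Y
Mixed NE: P1 plays (A: 0.9138, B: 0.0862), P2 plays (X: 0.0862, Y: 0.9138)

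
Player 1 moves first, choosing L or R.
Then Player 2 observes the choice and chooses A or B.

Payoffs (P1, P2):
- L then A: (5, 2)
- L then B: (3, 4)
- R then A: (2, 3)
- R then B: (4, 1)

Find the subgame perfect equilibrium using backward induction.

P1 plays L, P2 plays B after L and A after R; Payoff (3, 4)

Work:
Backward induction:
After L: P2 chooses B → P1 gets 3
After R: P2 chooses A → P1 gets 2
P1 chooses L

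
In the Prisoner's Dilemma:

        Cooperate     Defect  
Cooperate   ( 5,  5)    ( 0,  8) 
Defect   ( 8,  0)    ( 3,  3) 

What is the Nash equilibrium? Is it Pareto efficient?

(Defect, Defect) is NE; not Pareto efficient

Work:
Defect dominates Cooperate for both players:
If P2 cooperates: Defect (8) > Cooperate (5)
If P2 defects: Defect (3) > Cooperate (0)
NE: (Defect, Defect) with payoff (3, 3)
But (Cooperate, Cooperate) = (5, 5) Pareto dominates (3, 3)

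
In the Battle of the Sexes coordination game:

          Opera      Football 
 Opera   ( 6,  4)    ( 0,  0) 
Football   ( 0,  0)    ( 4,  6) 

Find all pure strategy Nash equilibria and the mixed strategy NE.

Pure NE: (Opera, Opera) and (Football, Football); Mixed NE: p = 0.6, q = 0.4

Work:
Check pure NE:
(Opera, Opera): (6, 4) - no unilateral deviation beneficial
(Football, Football): (4, 6) - no unilateral deviation beneficial
Mixed NE: P1 plays Opera with p = 0.6, P2 plays Opera with q = 0.4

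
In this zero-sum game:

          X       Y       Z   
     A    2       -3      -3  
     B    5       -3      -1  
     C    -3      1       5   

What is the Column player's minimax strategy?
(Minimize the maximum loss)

Column should play Y, value = 1

Work:
Column player minimizes Row's maximum payoff:
Column X: max payoff to Row = 5
Column Y: max payoff to Row = 1
Column Z: max payoff to Row = 5
Minimum is 1, achieved by column Y.
Minimax strategy: Y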